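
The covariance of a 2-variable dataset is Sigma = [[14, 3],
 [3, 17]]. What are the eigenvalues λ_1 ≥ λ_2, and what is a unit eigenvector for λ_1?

Step 1 — characteristic polynomial of 2×2 Sigma:
  det(Sigma - λI) = λ² - trace · λ + det = 0.
  trace = 14 + 17 = 31, det = 14·17 - (3)² = 229.
Step 2 — discriminant:
  Δ = trace² - 4·det = 961 - 916 = 45.
Step 3 — eigenvalues:
  λ = (trace ± √Δ)/2 = (31 ± 6.7082)/2,
  λ_1 = 18.8541,  λ_2 = 12.1459.

Step 4 — unit eigenvector for λ_1: solve (Sigma - λ_1 I)v = 0. First row:
  (14 - 18.8541)·v_x + (3)·v_y = 0, i.e. (-4.8541)·v_x + (3)·v_y = 0,
  so v ∝ (b, λ_1 - a) = (3, 4.8541) = u.
  ||u|| = √((3)² + (4.8541)²) = √(32.5623) ≈ 5.7063,
  v_1 = u/||u|| ≈ (0.5257, 0.8507) (||v_1|| = 1).

λ_1 = 18.8541,  λ_2 = 12.1459;  v_1 ≈ (0.5257, 0.8507)


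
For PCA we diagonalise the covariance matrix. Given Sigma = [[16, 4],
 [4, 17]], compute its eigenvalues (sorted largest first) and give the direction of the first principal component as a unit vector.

Step 1 — characteristic polynomial of 2×2 Sigma:
  det(Sigma - λI) = λ² - trace · λ + det = 0.
  trace = 16 + 17 = 33, det = 16·17 - (4)² = 256.
Step 2 — discriminant:
  Δ = trace² - 4·det = 1089 - 1024 = 65.
Step 3 — eigenvalues:
  λ = (trace ± √Δ)/2 = (33 ± 8.0623)/2,
  λ_1 = 20.5311,  λ_2 = 12.4689.

Step 4 — unit eigenvector for λ_1: solve (Sigma - λ_1 I)v = 0. First row:
  (16 - 20.5311)·v_x + (4)·v_y = 0, i.e. (-4.5311)·v_x + (4)·v_y = 0,
  so v ∝ (b, λ_1 - a) = (4, 4.5311) = u.
  ||u|| = √((4)² + (4.5311)²) = √(36.5311) ≈ 6.0441,
  v_1 = u/||u|| ≈ (0.6618, 0.7497) (||v_1|| = 1).

λ_1 = 20.5311,  λ_2 = 12.4689;  v_1 ≈ (0.6618, 0.7497)


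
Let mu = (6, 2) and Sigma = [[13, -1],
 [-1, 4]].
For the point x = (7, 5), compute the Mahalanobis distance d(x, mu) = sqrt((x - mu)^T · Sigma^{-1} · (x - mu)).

Step 1 — centre the observation: (x - mu) = (1, 3).

Step 2 — invert Sigma. det(Sigma) = 13·4 - (-1)² = 51.
  Sigma^{-1} = (1/det) · [[d, -b], [-b, a]] = [[0.0784, 0.0196],
 [0.0196, 0.2549]].

Step 3 — form the quadratic (x - mu)^T · Sigma^{-1} · (x - mu):
  Sigma^{-1} · (x - mu) = (0.1373, 0.7843).
  (x - mu)^T · [Sigma^{-1} · (x - mu)] = (1)·(0.1373) + (3)·(0.7843) = 2.4902.

Step 4 — take square root: d = √(2.4902) ≈ 1.578.

d(x, mu) = √(2.4902) ≈ 1.578


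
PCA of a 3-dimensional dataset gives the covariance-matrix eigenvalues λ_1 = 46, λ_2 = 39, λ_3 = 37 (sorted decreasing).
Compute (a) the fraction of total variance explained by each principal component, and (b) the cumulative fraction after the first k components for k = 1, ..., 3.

Step 1 — total variance = trace(Sigma) = Σ λ_i = 46 + 39 + 37 = 122.

Step 2 — fraction explained by component i = λ_i / Σ λ:
  PC1: 46/122 = 0.377
  PC2: 39/122 = 0.3197
  PC3: 37/122 = 0.3033

Step 3 — cumulative fraction after k components = (λ_1 + ... + λ_k) / Σ λ:
  k = 1: 46/122 = 0.377
  k = 2: (46 + 39)/122 = 85/122 = 0.6967
  k = 3: (46 + 39 + 37)/122 = 122/122 = 1

Summary (fraction, with percent):

explained: PC1 0.377 (37.7%), PC2 0.3197 (31.97%), PC3 0.3033 (30.33%);  cumulative: 0.377, 0.6967, 1


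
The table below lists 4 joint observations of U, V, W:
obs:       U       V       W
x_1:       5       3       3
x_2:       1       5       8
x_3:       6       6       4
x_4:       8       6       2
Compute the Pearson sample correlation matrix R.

Step 1 — column means:
  mean(U) = (5 + 1 + 6 + 8) / 4 = 20/4 = 5
  mean(V) = (3 + 5 + 6 + 6) / 4 = 20/4 = 5
  mean(W) = (3 + 8 + 4 + 2) / 4 = 17/4 = 4.25

Step 2 — sample variances and covariances s[i,j] = (1/(n-1)) · Σ_k (x_{k,i} - mean_i) · (x_{k,j} - mean_j), with n-1 = 3:
  s[U,U] = ((0)·(0) + (-4)·(-4) + (1)·(1) + (3)·(3)) / 3 = 26/3 = 8.6667
  s[U,V] = ((0)·(-2) + (-4)·(0) + (1)·(1) + (3)·(1)) / 3 = 4/3 = 1.3333
  s[U,W] = ((0)·(-1.25) + (-4)·(3.75) + (1)·(-0.25) + (3)·(-2.25)) / 3 = -22/3 = -7.3333
  s[V,V] = ((-2)·(-2) + (0)·(0) + (1)·(1) + (1)·(1)) / 3 = 6/3 = 2
  s[V,W] = ((-2)·(-1.25) + (0)·(3.75) + (1)·(-0.25) + (1)·(-2.25)) / 3 = 0/3 = 0
  s[W,W] = ((-1.25)·(-1.25) + (3.75)·(3.75) + (-0.25)·(-0.25) + (-2.25)·(-2.25)) / 3 = 20.75/3 = 6.9167
  Sample standard deviations s_i = √(s[i,i]):
  s(U) = √(8.6667) = 2.9439
  s(V) = √(2) = 1.4142
  s(W) = √(6.9167) = 2.63

Step 3 — r_{ij} = s_{ij} / (s_i · s_j):
  r[U,U] = 1 (diagonal).
  r[U,V] = 1.3333 / (2.9439 · 1.4142) = 1.3333 / 4.1633 = 0.3203
  r[U,W] = -7.3333 / (2.9439 · 2.63) = -7.3333 / 7.7424 = -0.9472
  r[V,V] = 1 (diagonal).
  r[V,W] = 0 / (1.4142 · 2.63) = 0 / 3.7193 = 0
  r[W,W] = 1 (diagonal).

R is symmetric with unit diagonal. Assembling:

R = [[1, 0.3203, -0.9472],
 [0.3203, 1, 0],
 [-0.9472, 0, 1]]


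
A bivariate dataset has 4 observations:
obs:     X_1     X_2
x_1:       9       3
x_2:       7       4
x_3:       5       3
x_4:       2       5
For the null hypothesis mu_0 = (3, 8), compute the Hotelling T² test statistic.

Step 1 — sample mean vector:
  mean(X_1) = (9 + 7 + 5 + 2) / 4 = 23/4 = 5.75
  mean(X_2) = (3 + 4 + 3 + 5) / 4 = 15/4 = 3.75
  x̄ = (5.75, 3.75),  deviation x̄ - mu_0 = (5.75, 3.75) - (3, 8) = (2.75, -4.25).

Step 2 — sample covariance matrix, S[i,j] = (1/(n-1)) · Σ_k (x_{k,i} - mean_i) · (x_{k,j} - mean_j), divisor n-1 = 3:
  S[X_1,X_1] = ((3.25)·(3.25) + (1.25)·(1.25) + (-0.75)·(-0.75) + (-3.75)·(-3.75)) / 3 = 26.75/3 = 8.9167
  S[X_1,X_2] = ((3.25)·(-0.75) + (1.25)·(0.25) + (-0.75)·(-0.75) + (-3.75)·(1.25)) / 3 = -6.25/3 = -2.0833
  S[X_2,X_2] = ((-0.75)·(-0.75) + (0.25)·(0.25) + (-0.75)·(-0.75) + (1.25)·(1.25)) / 3 = 2.75/3 = 0.9167
  S = [[8.9167, -2.0833],
 [-2.0833, 0.9167]].

Step 3 — invert S. det(S) = 8.9167·0.9167 - (-2.0833)² = 3.8333.
  S^{-1} = (1/det) · [[d, -b], [-b, a]] = [[0.2391, 0.5435],
 [0.5435, 2.3261]].

Step 4 — quadratic form (x̄ - mu_0)^T · S^{-1} · (x̄ - mu_0):
  S^{-1} · (x̄ - mu_0) = (-1.6522, -8.3913),
  (x̄ - mu_0)^T · [...] = (2.75)·(-1.6522) + (-4.25)·(-8.3913) = 31.1196.

Step 5 — scale by n: T² = 4 · 31.1196 = 124.4783.

T² ≈ 124.4783


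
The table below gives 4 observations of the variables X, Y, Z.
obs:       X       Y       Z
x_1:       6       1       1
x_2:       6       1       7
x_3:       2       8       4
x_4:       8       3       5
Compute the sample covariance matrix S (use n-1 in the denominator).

Step 1 — column means:
  mean(X) = (6 + 6 + 2 + 8) / 4 = 22/4 = 5.5
  mean(Y) = (1 + 1 + 8 + 3) / 4 = 13/4 = 3.25
  mean(Z) = (1 + 7 + 4 + 5) / 4 = 17/4 = 4.25

Step 2 — sample covariance S[i,j] = (1/(n-1)) · Σ_k (x_{k,i} - mean_i) · (x_{k,j} - mean_j), with n-1 = 3.
  S[X,X] = ((0.5)·(0.5) + (0.5)·(0.5) + (-3.5)·(-3.5) + (2.5)·(2.5)) / 3 = 19/3 = 6.3333
  S[X,Y] = ((0.5)·(-2.25) + (0.5)·(-2.25) + (-3.5)·(4.75) + (2.5)·(-0.25)) / 3 = -19.5/3 = -6.5
  S[X,Z] = ((0.5)·(-3.25) + (0.5)·(2.75) + (-3.5)·(-0.25) + (2.5)·(0.75)) / 3 = 2.5/3 = 0.8333
  S[Y,Y] = ((-2.25)·(-2.25) + (-2.25)·(-2.25) + (4.75)·(4.75) + (-0.25)·(-0.25)) / 3 = 32.75/3 = 10.9167
  S[Y,Z] = ((-2.25)·(-3.25) + (-2.25)·(2.75) + (4.75)·(-0.25) + (-0.25)·(0.75)) / 3 = -0.25/3 = -0.0833
  S[Z,Z] = ((-3.25)·(-3.25) + (2.75)·(2.75) + (-0.25)·(-0.25) + (0.75)·(0.75)) / 3 = 18.75/3 = 6.25

S is symmetric (S[j,i] = S[i,j]). Assembling:

S = [[6.3333, -6.5, 0.8333],
 [-6.5, 10.9167, -0.0833],
 [0.8333, -0.0833, 6.25]]


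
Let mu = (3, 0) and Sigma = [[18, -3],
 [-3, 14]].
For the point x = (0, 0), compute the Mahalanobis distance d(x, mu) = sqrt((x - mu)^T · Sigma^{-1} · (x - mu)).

Step 1 — centre the observation: (x - mu) = (-3, 0).

Step 2 — invert Sigma. det(Sigma) = 18·14 - (-3)² = 243.
  Sigma^{-1} = (1/det) · [[d, -b], [-b, a]] = [[0.0576, 0.0123],
 [0.0123, 0.0741]].

Step 3 — form the quadratic (x - mu)^T · Sigma^{-1} · (x - mu):
  Sigma^{-1} · (x - mu) = (-0.1728, -0.037).
  (x - mu)^T · [Sigma^{-1} · (x - mu)] = (-3)·(-0.1728) + (0)·(-0.037) = 0.5185.

Step 4 — take square root: d = √(0.5185) ≈ 0.7201.

d(x, mu) = √(0.5185) ≈ 0.7201


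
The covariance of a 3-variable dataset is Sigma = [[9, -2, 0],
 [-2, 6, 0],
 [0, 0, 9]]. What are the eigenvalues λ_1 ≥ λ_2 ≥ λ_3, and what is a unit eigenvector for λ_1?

Step 1 — characteristic polynomial p(λ) = det(λI - Sigma) = λ³ - tr·λ² + c_1·λ - det, where tr = trace, c_1 = sum of the principal 2×2 minors, det = det(Sigma):
  tr = 9 + 6 + 9 = 24,
  c_1 = (9·6 - (-2)²) + (9·9 - (0)²) + (6·9 - (0)²) = 50 + 81 + 54 = 185,
  det = 9·(6·9 - (0)²) - (-2)·((-2)·9 - (0)·(0)) + (0)·((-2)·(0) - 6·(0)) = 9·(54) - (-2)·(-18) + (0)·(0) = 450.
  So p(λ) = λ³ - 24λ² + 185λ - 450.
Step 2 — look for an integer root (rational root theorem: any rational root is an integer divisor of 450). Testing λ = 5:
  p(5) = 125 - 600 + 925 - 450 = 0  ✓
  Dividing out (λ - 5): p(λ) = (λ - 5)(λ² - 19λ + 90).
Step 3 — remaining eigenvalues from the quadratic λ² - 19λ + 90 = 0:
  Δ = 19² - 4·90 = 361 - 360 = 1,  λ = (19 ± √1)/2 = (19 ± 1)/2 = 10 or 9.
  Sorted: λ_1 = 10,  λ_2 = 9,  λ_3 = 5  (check: sum = 24 = tr ✓).

Step 4 — unit eigenvector for λ_1 = 10: v spans the null space of (Sigma - λ_1 I), whose rows are
  r_1 = (-1, -2, 0),  r_2 = (-2, -4, 0),  r_3 = (0, 0, -1).
  v is orthogonal to every row, so take v ∝ r_1 × r_3 = ((-2)·(-1) - (0)·(0), (0)·(0) - (-1)·(-1), (-1)·(0) - (-2)·(0)) = (2, -1, 0).
  Let u = (2, -1, 0).
  ||u|| = √((2)² + (-1)² + (0)²) = √(5) ≈ 2.2361,  v_1 = u/||u|| ≈ (0.8944, -0.4472, 0) (||v_1|| = 1).

λ_1 = 10,  λ_2 = 9,  λ_3 = 5;  v_1 ≈ (0.8944, -0.4472, 0)


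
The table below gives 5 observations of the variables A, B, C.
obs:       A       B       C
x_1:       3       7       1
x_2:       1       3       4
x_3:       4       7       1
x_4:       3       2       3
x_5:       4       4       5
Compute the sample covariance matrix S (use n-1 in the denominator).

Step 1 — column means:
  mean(A) = (3 + 1 + 4 + 3 + 4) / 5 = 15/5 = 3
  mean(B) = (7 + 3 + 7 + 2 + 4) / 5 = 23/5 = 4.6
  mean(C) = (1 + 4 + 1 + 3 + 5) / 5 = 14/5 = 2.8

Step 2 — sample covariance S[i,j] = (1/(n-1)) · Σ_k (x_{k,i} - mean_i) · (x_{k,j} - mean_j), with n-1 = 4.
  S[A,A] = ((0)·(0) + (-2)·(-2) + (1)·(1) + (0)·(0) + (1)·(1)) / 4 = 6/4 = 1.5
  S[A,B] = ((0)·(2.4) + (-2)·(-1.6) + (1)·(2.4) + (0)·(-2.6) + (1)·(-0.6)) / 4 = 5/4 = 1.25
  S[A,C] = ((0)·(-1.8) + (-2)·(1.2) + (1)·(-1.8) + (0)·(0.2) + (1)·(2.2)) / 4 = -2/4 = -0.5
  S[B,B] = ((2.4)·(2.4) + (-1.6)·(-1.6) + (2.4)·(2.4) + (-2.6)·(-2.6) + (-0.6)·(-0.6)) / 4 = 21.2/4 = 5.3
  S[B,C] = ((2.4)·(-1.8) + (-1.6)·(1.2) + (2.4)·(-1.8) + (-2.6)·(0.2) + (-0.6)·(2.2)) / 4 = -12.4/4 = -3.1
  S[C,C] = ((-1.8)·(-1.8) + (1.2)·(1.2) + (-1.8)·(-1.8) + (0.2)·(0.2) + (2.2)·(2.2)) / 4 = 12.8/4 = 3.2

S is symmetric (S[j,i] = S[i,j]). Assembling:

S = [[1.5, 1.25, -0.5],
 [1.25, 5.3, -3.1],
 [-0.5, -3.1, 3.2]]


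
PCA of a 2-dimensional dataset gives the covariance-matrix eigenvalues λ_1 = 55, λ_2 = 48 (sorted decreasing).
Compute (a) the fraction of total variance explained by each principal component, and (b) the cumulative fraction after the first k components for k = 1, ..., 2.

Step 1 — total variance = trace(Sigma) = Σ λ_i = 55 + 48 = 103.

Step 2 — fraction explained by component i = λ_i / Σ λ:
  PC1: 55/103 = 0.534
  PC2: 48/103 = 0.466

Step 3 — cumulative fraction after k components = (λ_1 + ... + λ_k) / Σ λ:
  k = 1: 55/103 = 0.534
  k = 2: (55 + 48)/103 = 103/103 = 1

Summary (fraction, with percent):

explained: PC1 0.534 (53.4%), PC2 0.466 (46.6%);  cumulative: 0.534, 1


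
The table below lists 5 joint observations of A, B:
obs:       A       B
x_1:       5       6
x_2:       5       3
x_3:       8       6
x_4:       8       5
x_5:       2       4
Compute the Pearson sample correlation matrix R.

Step 1 — column means:
  mean(A) = (5 + 5 + 8 + 8 + 2) / 5 = 28/5 = 5.6
  mean(B) = (6 + 3 + 6 + 5 + 4) / 5 = 24/5 = 4.8

Step 2 — sample variances and covariances s[i,j] = (1/(n-1)) · Σ_k (x_{k,i} - mean_i) · (x_{k,j} - mean_j), with n-1 = 4:
  s[A,A] = ((-0.6)·(-0.6) + (-0.6)·(-0.6) + (2.4)·(2.4) + (2.4)·(2.4) + (-3.6)·(-3.6)) / 4 = 25.2/4 = 6.3
  s[A,B] = ((-0.6)·(1.2) + (-0.6)·(-1.8) + (2.4)·(1.2) + (2.4)·(0.2) + (-3.6)·(-0.8)) / 4 = 6.6/4 = 1.65
  s[B,B] = ((1.2)·(1.2) + (-1.8)·(-1.8) + (1.2)·(1.2) + (0.2)·(0.2) + (-0.8)·(-0.8)) / 4 = 6.8/4 = 1.7
  Sample standard deviations s_i = √(s[i,i]):
  s(A) = √(6.3) = 2.51
  s(B) = √(1.7) = 1.3038

Step 3 — r_{ij} = s_{ij} / (s_i · s_j):
  r[A,A] = 1 (diagonal).
  r[A,B] = 1.65 / (2.51 · 1.3038) = 1.65 / 3.2726 = 0.5042
  r[B,B] = 1 (diagonal).

R is symmetric with unit diagonal. Assembling:

R = [[1, 0.5042],
 [0.5042, 1]]


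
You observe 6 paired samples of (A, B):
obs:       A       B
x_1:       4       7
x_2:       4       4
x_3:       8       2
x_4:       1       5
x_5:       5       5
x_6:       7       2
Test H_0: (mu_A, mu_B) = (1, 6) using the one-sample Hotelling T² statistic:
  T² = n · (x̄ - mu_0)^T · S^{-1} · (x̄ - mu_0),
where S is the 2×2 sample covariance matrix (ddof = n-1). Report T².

Step 1 — sample mean vector:
  mean(A) = (4 + 4 + 8 + 1 + 5 + 7) / 6 = 29/6 = 4.8333
  mean(B) = (7 + 4 + 2 + 5 + 5 + 2) / 6 = 25/6 = 4.1667
  x̄ = (4.8333, 4.1667),  deviation x̄ - mu_0 = (4.8333, 4.1667) - (1, 6) = (3.8333, -1.8333).

Step 2 — sample covariance matrix, S[i,j] = (1/(n-1)) · Σ_k (x_{k,i} - mean_i) · (x_{k,j} - mean_j), divisor n-1 = 5:
  S[A,A] = ((-0.8333)·(-0.8333) + (-0.8333)·(-0.8333) + (3.1667)·(3.1667) + (-3.8333)·(-3.8333) + (0.1667)·(0.1667) + (2.1667)·(2.1667)) / 5 = 30.8333/5 = 6.1667
  S[A,B] = ((-0.8333)·(2.8333) + (-0.8333)·(-0.1667) + (3.1667)·(-2.1667) + (-3.8333)·(0.8333) + (0.1667)·(0.8333) + (2.1667)·(-2.1667)) / 5 = -16.8333/5 = -3.3667
  S[B,B] = ((2.8333)·(2.8333) + (-0.1667)·(-0.1667) + (-2.1667)·(-2.1667) + (0.8333)·(0.8333) + (0.8333)·(0.8333) + (-2.1667)·(-2.1667)) / 5 = 18.8333/5 = 3.7667
  S = [[6.1667, -3.3667],
 [-3.3667, 3.7667]].

Step 3 — invert S. det(S) = 6.1667·3.7667 - (-3.3667)² = 11.8933.
  S^{-1} = (1/det) · [[d, -b], [-b, a]] = [[0.3167, 0.2831],
 [0.2831, 0.5185]].

Step 4 — quadratic form (x̄ - mu_0)^T · S^{-1} · (x̄ - mu_0):
  S^{-1} · (x̄ - mu_0) = (0.6951, 0.1345),
  (x̄ - mu_0)^T · [...] = (3.8333)·(0.6951) + (-1.8333)·(0.1345) = 2.4178.

Step 5 — scale by n: T² = 6 · 2.4178 = 14.5067.

T² ≈ 14.5067


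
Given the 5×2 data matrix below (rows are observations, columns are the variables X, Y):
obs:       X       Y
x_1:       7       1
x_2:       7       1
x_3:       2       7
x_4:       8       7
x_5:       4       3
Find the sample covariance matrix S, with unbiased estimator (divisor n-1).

Step 1 — column means:
  mean(X) = (7 + 7 + 2 + 8 + 4) / 5 = 28/5 = 5.6
  mean(Y) = (1 + 1 + 7 + 7 + 3) / 5 = 19/5 = 3.8

Step 2 — sample covariance S[i,j] = (1/(n-1)) · Σ_k (x_{k,i} - mean_i) · (x_{k,j} - mean_j), with n-1 = 4.
  S[X,X] = ((1.4)·(1.4) + (1.4)·(1.4) + (-3.6)·(-3.6) + (2.4)·(2.4) + (-1.6)·(-1.6)) / 4 = 25.2/4 = 6.3
  S[X,Y] = ((1.4)·(-2.8) + (1.4)·(-2.8) + (-3.6)·(3.2) + (2.4)·(3.2) + (-1.6)·(-0.8)) / 4 = -10.4/4 = -2.6
  S[Y,Y] = ((-2.8)·(-2.8) + (-2.8)·(-2.8) + (3.2)·(3.2) + (3.2)·(3.2) + (-0.8)·(-0.8)) / 4 = 36.8/4 = 9.2

S is symmetric (S[j,i] = S[i,j]). Assembling:

S = [[6.3, -2.6],
 [-2.6, 9.2]]


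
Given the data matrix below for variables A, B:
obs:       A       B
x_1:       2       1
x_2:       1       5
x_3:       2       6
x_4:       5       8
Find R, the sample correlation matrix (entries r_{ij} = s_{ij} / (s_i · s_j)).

Step 1 — column means:
  mean(A) = (2 + 1 + 2 + 5) / 4 = 10/4 = 2.5
  mean(B) = (1 + 5 + 6 + 8) / 4 = 20/4 = 5

Step 2 — sample variances and covariances s[i,j] = (1/(n-1)) · Σ_k (x_{k,i} - mean_i) · (x_{k,j} - mean_j), with n-1 = 3:
  s[A,A] = ((-0.5)·(-0.5) + (-1.5)·(-1.5) + (-0.5)·(-0.5) + (2.5)·(2.5)) / 3 = 9/3 = 3
  s[A,B] = ((-0.5)·(-4) + (-1.5)·(0) + (-0.5)·(1) + (2.5)·(3)) / 3 = 9/3 = 3
  s[B,B] = ((-4)·(-4) + (0)·(0) + (1)·(1) + (3)·(3)) / 3 = 26/3 = 8.6667
  Sample standard deviations s_i = √(s[i,i]):
  s(A) = √(3) = 1.7321
  s(B) = √(8.6667) = 2.9439

Step 3 — r_{ij} = s_{ij} / (s_i · s_j):
  r[A,A] = 1 (diagonal).
  r[A,B] = 3 / (1.7321 · 2.9439) = 3 / 5.099 = 0.5883
  r[B,B] = 1 (diagonal).

R is symmetric with unit diagonal. Assembling:

R = [[1, 0.5883],
 [0.5883, 1]]


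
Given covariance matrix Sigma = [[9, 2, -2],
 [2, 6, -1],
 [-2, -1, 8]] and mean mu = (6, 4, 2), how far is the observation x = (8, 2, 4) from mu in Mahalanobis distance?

Step 1 — centre the observation: (x - mu) = (2, -2, 2).

Step 2 — invert Sigma (cofactor / det for 3×3, or solve directly):
  Sigma^{-1} = [[0.1253, -0.0373, 0.0267],
 [-0.0373, 0.1813, 0.0133],
 [0.0267, 0.0133, 0.1333]].

Step 3 — form the quadratic (x - mu)^T · Sigma^{-1} · (x - mu):
  Sigma^{-1} · (x - mu) = (0.3787, -0.4107, 0.2933).
  (x - mu)^T · [Sigma^{-1} · (x - mu)] = (2)·(0.3787) + (-2)·(-0.4107) + (2)·(0.2933) = 2.1653.

Step 4 — take square root: d = √(2.1653) ≈ 1.4715.

d(x, mu) = √(2.1653) ≈ 1.4715


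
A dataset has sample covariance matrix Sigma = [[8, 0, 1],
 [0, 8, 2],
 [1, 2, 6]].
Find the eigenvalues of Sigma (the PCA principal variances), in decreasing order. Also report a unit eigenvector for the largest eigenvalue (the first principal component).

Step 1 — characteristic polynomial p(λ) = det(λI - Sigma) = λ³ - tr·λ² + c_1·λ - det, where tr = trace, c_1 = sum of the principal 2×2 minors, det = det(Sigma):
  tr = 8 + 8 + 6 = 22,
  c_1 = (8·8 - (0)²) + (8·6 - (1)²) + (8·6 - (2)²) = 64 + 47 + 44 = 155,
  det = 8·(8·6 - (2)²) - (0)·((0)·6 - (2)·(1)) + (1)·((0)·(2) - 8·(1)) = 8·(44) - (0)·(-2) + (1)·(-8) = 344.
  So p(λ) = λ³ - 22λ² + 155λ - 344.
Step 2 — look for an integer root (rational root theorem: any rational root is an integer divisor of 344). Testing λ = 8:
  p(8) = 512 - 1408 + 1240 - 344 = 0  ✓
  Dividing out (λ - 8): p(λ) = (λ - 8)(λ² - 14λ + 43).
Step 3 — remaining eigenvalues from the quadratic λ² - 14λ + 43 = 0:
  Δ = 14² - 4·43 = 196 - 172 = 24,  λ = (14 ± √24)/2 = (14 ± 4.899)/2 ≈ 9.4495 or 4.5505.
  Sorted: λ_1 = 9.4495,  λ_2 = 8,  λ_3 = 4.5505  (check: sum = 22 = tr ✓).

Step 4 — unit eigenvector for λ_1 ≈ 9.4495: v spans the null space of (Sigma - λ_1 I), whose rows are
  r_1 = (-1.4495, 0, 1),  r_2 = (0, -1.4495, 2),  r_3 = (1, 2, -3.4495).
  v is orthogonal to every row, so take v ∝ r_1 × r_2 = ((0)·(2) - (1)·(-1.4495), (1)·(0) - (-1.4495)·(2), (-1.4495)·(-1.4495) - (0)·(0)) ≈ (1.4495, 2.899, 2.101).
  Let u = (1.4495, 2.899, 2.101).
  ||u|| = √((1.4495)² + (2.899)² + (2.101)²) = √(14.9194) ≈ 3.8626,  v_1 = u/||u|| ≈ (0.3753, 0.7505, 0.5439) (||v_1|| = 1).

λ_1 = 9.4495,  λ_2 = 8,  λ_3 = 4.5505;  v_1 ≈ (0.3753, 0.7505, 0.5439)


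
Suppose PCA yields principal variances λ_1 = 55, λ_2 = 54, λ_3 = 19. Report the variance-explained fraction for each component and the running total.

Step 1 — total variance = trace(Sigma) = Σ λ_i = 55 + 54 + 19 = 128.

Step 2 — fraction explained by component i = λ_i / Σ λ:
  PC1: 55/128 = 0.4297
  PC2: 54/128 = 0.4219
  PC3: 19/128 = 0.1484

Step 3 — cumulative fraction after k components = (λ_1 + ... + λ_k) / Σ λ:
  k = 1: 55/128 = 0.4297
  k = 2: (55 + 54)/128 = 109/128 = 0.8516
  k = 3: (55 + 54 + 19)/128 = 128/128 = 1

Summary (fraction, with percent):

explained: PC1 0.4297 (42.97%), PC2 0.4219 (42.19%), PC3 0.1484 (14.84%);  cumulative: 0.4297, 0.8516, 1


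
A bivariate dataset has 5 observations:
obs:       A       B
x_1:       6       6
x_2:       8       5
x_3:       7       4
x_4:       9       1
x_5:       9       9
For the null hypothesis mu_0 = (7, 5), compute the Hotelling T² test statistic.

Step 1 — sample mean vector:
  mean(A) = (6 + 8 + 7 + 9 + 9) / 5 = 39/5 = 7.8
  mean(B) = (6 + 5 + 4 + 1 + 9) / 5 = 25/5 = 5
  x̄ = (7.8, 5),  deviation x̄ - mu_0 = (7.8, 5) - (7, 5) = (0.8, 0).

Step 2 — sample covariance matrix, S[i,j] = (1/(n-1)) · Σ_k (x_{k,i} - mean_i) · (x_{k,j} - mean_j), divisor n-1 = 4:
  S[A,A] = ((-1.8)·(-1.8) + (0.2)·(0.2) + (-0.8)·(-0.8) + (1.2)·(1.2) + (1.2)·(1.2)) / 4 = 6.8/4 = 1.7
  S[A,B] = ((-1.8)·(1) + (0.2)·(0) + (-0.8)·(-1) + (1.2)·(-4) + (1.2)·(4)) / 4 = -1/4 = -0.25
  S[B,B] = ((1)·(1) + (0)·(0) + (-1)·(-1) + (-4)·(-4) + (4)·(4)) / 4 = 34/4 = 8.5
  S = [[1.7, -0.25],
 [-0.25, 8.5]].

Step 3 — invert S. det(S) = 1.7·8.5 - (-0.25)² = 14.3875.
  S^{-1} = (1/det) · [[d, -b], [-b, a]] = [[0.5908, 0.0174],
 [0.0174, 0.1182]].

Step 4 — quadratic form (x̄ - mu_0)^T · S^{-1} · (x̄ - mu_0):
  S^{-1} · (x̄ - mu_0) = (0.4726, 0.0139),
  (x̄ - mu_0)^T · [...] = (0.8)·(0.4726) + (0)·(0.0139) = 0.3781.

Step 5 — scale by n: T² = 5 · 0.3781 = 1.8905.

T² ≈ 1.8905


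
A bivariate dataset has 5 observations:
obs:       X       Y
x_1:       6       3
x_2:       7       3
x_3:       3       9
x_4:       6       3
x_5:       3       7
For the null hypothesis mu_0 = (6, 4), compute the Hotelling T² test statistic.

Step 1 — sample mean vector:
  mean(X) = (6 + 7 + 3 + 6 + 3) / 5 = 25/5 = 5
  mean(Y) = (3 + 3 + 9 + 3 + 7) / 5 = 25/5 = 5
  x̄ = (5, 5),  deviation x̄ - mu_0 = (5, 5) - (6, 4) = (-1, 1).

Step 2 — sample covariance matrix, S[i,j] = (1/(n-1)) · Σ_k (x_{k,i} - mean_i) · (x_{k,j} - mean_j), divisor n-1 = 4:
  S[X,X] = ((1)·(1) + (2)·(2) + (-2)·(-2) + (1)·(1) + (-2)·(-2)) / 4 = 14/4 = 3.5
  S[X,Y] = ((1)·(-2) + (2)·(-2) + (-2)·(4) + (1)·(-2) + (-2)·(2)) / 4 = -20/4 = -5
  S[Y,Y] = ((-2)·(-2) + (-2)·(-2) + (4)·(4) + (-2)·(-2) + (2)·(2)) / 4 = 32/4 = 8
  S = [[3.5, -5],
 [-5, 8]].

Step 3 — invert S. det(S) = 3.5·8 - (-5)² = 3.
  S^{-1} = (1/det) · [[d, -b], [-b, a]] = [[2.6667, 1.6667],
 [1.6667, 1.1667]].

Step 4 — quadratic form (x̄ - mu_0)^T · S^{-1} · (x̄ - mu_0):
  S^{-1} · (x̄ - mu_0) = (-1, -0.5),
  (x̄ - mu_0)^T · [...] = (-1)·(-1) + (1)·(-0.5) = 0.5.

Step 5 — scale by n: T² = 5 · 0.5 = 2.5.

T² ≈ 2.5


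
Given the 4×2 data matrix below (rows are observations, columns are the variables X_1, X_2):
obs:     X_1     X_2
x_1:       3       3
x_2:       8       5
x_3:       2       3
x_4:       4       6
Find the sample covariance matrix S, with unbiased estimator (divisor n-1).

Step 1 — column means:
  mean(X_1) = (3 + 8 + 2 + 4) / 4 = 17/4 = 4.25
  mean(X_2) = (3 + 5 + 3 + 6) / 4 = 17/4 = 4.25

Step 2 — sample covariance S[i,j] = (1/(n-1)) · Σ_k (x_{k,i} - mean_i) · (x_{k,j} - mean_j), with n-1 = 3.
  S[X_1,X_1] = ((-1.25)·(-1.25) + (3.75)·(3.75) + (-2.25)·(-2.25) + (-0.25)·(-0.25)) / 3 = 20.75/3 = 6.9167
  S[X_1,X_2] = ((-1.25)·(-1.25) + (3.75)·(0.75) + (-2.25)·(-1.25) + (-0.25)·(1.75)) / 3 = 6.75/3 = 2.25
  S[X_2,X_2] = ((-1.25)·(-1.25) + (0.75)·(0.75) + (-1.25)·(-1.25) + (1.75)·(1.75)) / 3 = 6.75/3 = 2.25

S is symmetric (S[j,i] = S[i,j]). Assembling:

S = [[6.9167, 2.25],
 [2.25, 2.25]]


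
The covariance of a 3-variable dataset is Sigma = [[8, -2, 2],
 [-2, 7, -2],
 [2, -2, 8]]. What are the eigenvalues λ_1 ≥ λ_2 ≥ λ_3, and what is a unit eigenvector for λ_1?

Step 1 — characteristic polynomial p(λ) = det(λI - Sigma) = λ³ - tr·λ² + c_1·λ - det, where tr = trace, c_1 = sum of the principal 2×2 minors, det = det(Sigma):
  tr = 8 + 7 + 8 = 23,
  c_1 = (8·7 - (-2)²) + (8·8 - (2)²) + (7·8 - (-2)²) = 52 + 60 + 52 = 164,
  det = 8·(7·8 - (-2)²) - (-2)·((-2)·8 - (-2)·(2)) + (2)·((-2)·(-2) - 7·(2)) = 8·(52) - (-2)·(-12) + (2)·(-10) = 372.
  So p(λ) = λ³ - 23λ² + 164λ - 372.
Step 2 — look for an integer root (rational root theorem: any rational root is an integer divisor of 372). Testing λ = 6:
  p(6) = 216 - 828 + 984 - 372 = 0  ✓
  Dividing out (λ - 6): p(λ) = (λ - 6)(λ² - 17λ + 62).
Step 3 — remaining eigenvalues from the quadratic λ² - 17λ + 62 = 0:
  Δ = 17² - 4·62 = 289 - 248 = 41,  λ = (17 ± √41)/2 = (17 ± 6.4031)/2 ≈ 11.7016 or 5.2984.
  Sorted: λ_1 = 11.7016,  λ_2 = 6,  λ_3 = 5.2984  (check: sum = 23 = tr ✓).

Step 4 — unit eigenvector for λ_1 ≈ 11.7016: v spans the null space of (Sigma - λ_1 I), whose rows are
  r_1 = (-3.7016, -2, 2),  r_2 = (-2, -4.7016, -2),  r_3 = (2, -2, -3.7016).
  v is orthogonal to every row, so take v ∝ r_1 × r_2 = ((-2)·(-2) - (2)·(-4.7016), (2)·(-2) - (-3.7016)·(-2), (-3.7016)·(-4.7016) - (-2)·(-2)) ≈ (13.4031, -11.4031, 13.4031).
  Let u = (13.4031, -11.4031, 13.4031).
  ||u|| = √((13.4031)² + (-11.4031)² + (13.4031)²) = √(489.3187) ≈ 22.1205,  v_1 = u/||u|| ≈ (0.6059, -0.5155, 0.6059) (||v_1|| = 1).

λ_1 = 11.7016,  λ_2 = 6,  λ_3 = 5.2984;  v_1 ≈ (0.6059, -0.5155, 0.6059)


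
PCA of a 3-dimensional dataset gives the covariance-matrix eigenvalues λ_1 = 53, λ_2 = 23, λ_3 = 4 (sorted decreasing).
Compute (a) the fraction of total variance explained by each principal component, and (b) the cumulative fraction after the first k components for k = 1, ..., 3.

Step 1 — total variance = trace(Sigma) = Σ λ_i = 53 + 23 + 4 = 80.

Step 2 — fraction explained by component i = λ_i / Σ λ:
  PC1: 53/80 = 0.6625
  PC2: 23/80 = 0.2875
  PC3: 4/80 = 0.05

Step 3 — cumulative fraction after k components = (λ_1 + ... + λ_k) / Σ λ:
  k = 1: 53/80 = 0.6625
  k = 2: (53 + 23)/80 = 76/80 = 0.95
  k = 3: (53 + 23 + 4)/80 = 80/80 = 1

Summary (fraction, with percent):

explained: PC1 0.6625 (66.25%), PC2 0.2875 (28.75%), PC3 0.05 (5%);  cumulative: 0.6625, 0.95, 1


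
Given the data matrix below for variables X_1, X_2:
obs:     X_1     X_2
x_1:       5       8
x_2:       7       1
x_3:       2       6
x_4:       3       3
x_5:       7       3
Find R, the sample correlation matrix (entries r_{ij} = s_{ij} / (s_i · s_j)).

Step 1 — column means:
  mean(X_1) = (5 + 7 + 2 + 3 + 7) / 5 = 24/5 = 4.8
  mean(X_2) = (8 + 1 + 6 + 3 + 3) / 5 = 21/5 = 4.2

Step 2 — sample variances and covariances s[i,j] = (1/(n-1)) · Σ_k (x_{k,i} - mean_i) · (x_{k,j} - mean_j), with n-1 = 4:
  s[X_1,X_1] = ((0.2)·(0.2) + (2.2)·(2.2) + (-2.8)·(-2.8) + (-1.8)·(-1.8) + (2.2)·(2.2)) / 4 = 20.8/4 = 5.2
  s[X_1,X_2] = ((0.2)·(3.8) + (2.2)·(-3.2) + (-2.8)·(1.8) + (-1.8)·(-1.2) + (2.2)·(-1.2)) / 4 = -11.8/4 = -2.95
  s[X_2,X_2] = ((3.8)·(3.8) + (-3.2)·(-3.2) + (1.8)·(1.8) + (-1.2)·(-1.2) + (-1.2)·(-1.2)) / 4 = 30.8/4 = 7.7
  Sample standard deviations s_i = √(s[i,i]):
  s(X_1) = √(5.2) = 2.2804
  s(X_2) = √(7.7) = 2.7749

Step 3 — r_{ij} = s_{ij} / (s_i · s_j):
  r[X_1,X_1] = 1 (diagonal).
  r[X_1,X_2] = -2.95 / (2.2804 · 2.7749) = -2.95 / 6.3277 = -0.4662
  r[X_2,X_2] = 1 (diagonal).

R is symmetric with unit diagonal. Assembling:

R = [[1, -0.4662],
 [-0.4662, 1]]


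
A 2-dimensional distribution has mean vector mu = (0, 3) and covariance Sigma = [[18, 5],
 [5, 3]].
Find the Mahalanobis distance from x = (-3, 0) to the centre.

Step 1 — centre the observation: (x - mu) = (-3, -3).

Step 2 — invert Sigma. det(Sigma) = 18·3 - (5)² = 29.
  Sigma^{-1} = (1/det) · [[d, -b], [-b, a]] = [[0.1034, -0.1724],
 [-0.1724, 0.6207]].

Step 3 — form the quadratic (x - mu)^T · Sigma^{-1} · (x - mu):
  Sigma^{-1} · (x - mu) = (0.2069, -1.3448).
  (x - mu)^T · [Sigma^{-1} · (x - mu)] = (-3)·(0.2069) + (-3)·(-1.3448) = 3.4138.

Step 4 — take square root: d = √(3.4138) ≈ 1.8476.

d(x, mu) = √(3.4138) ≈ 1.8476


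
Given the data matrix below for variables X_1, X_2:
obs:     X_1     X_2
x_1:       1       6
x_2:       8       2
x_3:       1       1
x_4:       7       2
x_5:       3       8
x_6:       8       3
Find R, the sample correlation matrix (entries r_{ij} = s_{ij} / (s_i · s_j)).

Step 1 — column means:
  mean(X_1) = (1 + 8 + 1 + 7 + 3 + 8) / 6 = 28/6 = 4.6667
  mean(X_2) = (6 + 2 + 1 + 2 + 8 + 3) / 6 = 22/6 = 3.6667

Step 2 — sample variances and covariances s[i,j] = (1/(n-1)) · Σ_k (x_{k,i} - mean_i) · (x_{k,j} - mean_j), with n-1 = 5:
  s[X_1,X_1] = ((-3.6667)·(-3.6667) + (3.3333)·(3.3333) + (-3.6667)·(-3.6667) + (2.3333)·(2.3333) + (-1.6667)·(-1.6667) + (3.3333)·(3.3333)) / 5 = 57.3333/5 = 11.4667
  s[X_1,X_2] = ((-3.6667)·(2.3333) + (3.3333)·(-1.6667) + (-3.6667)·(-2.6667) + (2.3333)·(-1.6667) + (-1.6667)·(4.3333) + (3.3333)·(-0.6667)) / 5 = -17.6667/5 = -3.5333
  s[X_2,X_2] = ((2.3333)·(2.3333) + (-1.6667)·(-1.6667) + (-2.6667)·(-2.6667) + (-1.6667)·(-1.6667) + (4.3333)·(4.3333) + (-0.6667)·(-0.6667)) / 5 = 37.3333/5 = 7.4667
  Sample standard deviations s_i = √(s[i,i]):
  s(X_1) = √(11.4667) = 3.3862
  s(X_2) = √(7.4667) = 2.7325

Step 3 — r_{ij} = s_{ij} / (s_i · s_j):
  r[X_1,X_1] = 1 (diagonal).
  r[X_1,X_2] = -3.5333 / (3.3862 · 2.7325) = -3.5333 / 9.253 = -0.3819
  r[X_2,X_2] = 1 (diagonal).

R is symmetric with unit diagonal. Assembling:

R = [[1, -0.3819],
 [-0.3819, 1]]


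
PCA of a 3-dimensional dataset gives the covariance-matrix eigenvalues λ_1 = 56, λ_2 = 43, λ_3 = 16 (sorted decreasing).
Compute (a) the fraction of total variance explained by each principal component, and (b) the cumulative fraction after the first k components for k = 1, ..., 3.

Step 1 — total variance = trace(Sigma) = Σ λ_i = 56 + 43 + 16 = 115.

Step 2 — fraction explained by component i = λ_i / Σ λ:
  PC1: 56/115 = 0.487
  PC2: 43/115 = 0.3739
  PC3: 16/115 = 0.1391

Step 3 — cumulative fraction after k components = (λ_1 + ... + λ_k) / Σ λ:
  k = 1: 56/115 = 0.487
  k = 2: (56 + 43)/115 = 99/115 = 0.8609
  k = 3: (56 + 43 + 16)/115 = 115/115 = 1

Summary (fraction, with percent):

explained: PC1 0.487 (48.7%), PC2 0.3739 (37.39%), PC3 0.1391 (13.91%);  cumulative: 0.487, 0.8609, 1


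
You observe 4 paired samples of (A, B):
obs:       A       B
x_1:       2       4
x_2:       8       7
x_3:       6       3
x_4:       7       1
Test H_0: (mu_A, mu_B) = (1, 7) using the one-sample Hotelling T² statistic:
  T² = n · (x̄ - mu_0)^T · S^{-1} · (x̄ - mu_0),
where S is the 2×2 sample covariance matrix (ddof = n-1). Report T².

Step 1 — sample mean vector:
  mean(A) = (2 + 8 + 6 + 7) / 4 = 23/4 = 5.75
  mean(B) = (4 + 7 + 3 + 1) / 4 = 15/4 = 3.75
  x̄ = (5.75, 3.75),  deviation x̄ - mu_0 = (5.75, 3.75) - (1, 7) = (4.75, -3.25).

Step 2 — sample covariance matrix, S[i,j] = (1/(n-1)) · Σ_k (x_{k,i} - mean_i) · (x_{k,j} - mean_j), divisor n-1 = 3:
  S[A,A] = ((-3.75)·(-3.75) + (2.25)·(2.25) + (0.25)·(0.25) + (1.25)·(1.25)) / 3 = 20.75/3 = 6.9167
  S[A,B] = ((-3.75)·(0.25) + (2.25)·(3.25) + (0.25)·(-0.75) + (1.25)·(-2.75)) / 3 = 2.75/3 = 0.9167
  S[B,B] = ((0.25)·(0.25) + (3.25)·(3.25) + (-0.75)·(-0.75) + (-2.75)·(-2.75)) / 3 = 18.75/3 = 6.25
  S = [[6.9167, 0.9167],
 [0.9167, 6.25]].

Step 3 — invert S. det(S) = 6.9167·6.25 - (0.9167)² = 42.3889.
  S^{-1} = (1/det) · [[d, -b], [-b, a]] = [[0.1474, -0.0216],
 [-0.0216, 0.1632]].

Step 4 — quadratic form (x̄ - mu_0)^T · S^{-1} · (x̄ - mu_0):
  S^{-1} · (x̄ - mu_0) = (0.7706, -0.633),
  (x̄ - mu_0)^T · [...] = (4.75)·(0.7706) + (-3.25)·(-0.633) = 5.7179.

Step 5 — scale by n: T² = 4 · 5.7179 = 22.8716.

T² ≈ 22.8716


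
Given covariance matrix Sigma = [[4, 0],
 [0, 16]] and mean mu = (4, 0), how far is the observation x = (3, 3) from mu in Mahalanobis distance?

Step 1 — centre the observation: (x - mu) = (-1, 3).

Step 2 — invert Sigma. det(Sigma) = 4·16 - (0)² = 64.
  Sigma^{-1} = (1/det) · [[d, -b], [-b, a]] = [[0.25, 0],
 [0, 0.0625]].

Step 3 — form the quadratic (x - mu)^T · Sigma^{-1} · (x - mu):
  Sigma^{-1} · (x - mu) = (-0.25, 0.1875).
  (x - mu)^T · [Sigma^{-1} · (x - mu)] = (-1)·(-0.25) + (3)·(0.1875) = 0.8125.

Step 4 — take square root: d = √(0.8125) ≈ 0.9014.

d(x, mu) = √(0.8125) ≈ 0.9014


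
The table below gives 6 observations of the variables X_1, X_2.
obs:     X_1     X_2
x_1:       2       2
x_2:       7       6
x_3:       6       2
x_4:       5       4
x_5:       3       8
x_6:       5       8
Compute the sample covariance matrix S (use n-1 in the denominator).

Step 1 — column means:
  mean(X_1) = (2 + 7 + 6 + 5 + 3 + 5) / 6 = 28/6 = 4.6667
  mean(X_2) = (2 + 6 + 2 + 4 + 8 + 8) / 6 = 30/6 = 5

Step 2 — sample covariance S[i,j] = (1/(n-1)) · Σ_k (x_{k,i} - mean_i) · (x_{k,j} - mean_j), with n-1 = 5.
  S[X_1,X_1] = ((-2.6667)·(-2.6667) + (2.3333)·(2.3333) + (1.3333)·(1.3333) + (0.3333)·(0.3333) + (-1.6667)·(-1.6667) + (0.3333)·(0.3333)) / 5 = 17.3333/5 = 3.4667
  S[X_1,X_2] = ((-2.6667)·(-3) + (2.3333)·(1) + (1.3333)·(-3) + (0.3333)·(-1) + (-1.6667)·(3) + (0.3333)·(3)) / 5 = 2/5 = 0.4
  S[X_2,X_2] = ((-3)·(-3) + (1)·(1) + (-3)·(-3) + (-1)·(-1) + (3)·(3) + (3)·(3)) / 5 = 38/5 = 7.6

S is symmetric (S[j,i] = S[i,j]). Assembling:

S = [[3.4667, 0.4],
 [0.4, 7.6]]


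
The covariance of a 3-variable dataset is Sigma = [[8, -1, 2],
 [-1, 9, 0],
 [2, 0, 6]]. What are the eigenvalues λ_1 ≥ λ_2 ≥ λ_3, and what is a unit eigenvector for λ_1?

Step 1 — characteristic polynomial p(λ) = det(λI - Sigma) = λ³ - tr·λ² + c_1·λ - det, where tr = trace, c_1 = sum of the principal 2×2 minors, det = det(Sigma):
  tr = 8 + 9 + 6 = 23,
  c_1 = (8·9 - (-1)²) + (8·6 - (2)²) + (9·6 - (0)²) = 71 + 44 + 54 = 169,
  det = 8·(9·6 - (0)²) - (-1)·((-1)·6 - (0)·(2)) + (2)·((-1)·(0) - 9·(2)) = 8·(54) - (-1)·(-6) + (2)·(-18) = 390.
  So p(λ) = λ³ - 23λ² + 169λ - 390.
Step 2 — look for an integer root (rational root theorem: any rational root is an integer divisor of 390). Testing λ = 10:
  p(10) = 1000 - 2300 + 1690 - 390 = 0  ✓
  Dividing out (λ - 10): p(λ) = (λ - 10)(λ² - 13λ + 39).
Step 3 — remaining eigenvalues from the quadratic λ² - 13λ + 39 = 0:
  Δ = 13² - 4·39 = 169 - 156 = 13,  λ = (13 ± √13)/2 = (13 ± 3.6056)/2 ≈ 8.3028 or 4.6972.
  Sorted: λ_1 = 10,  λ_2 = 8.3028,  λ_3 = 4.6972  (check: sum = 23 = tr ✓).

Step 4 — unit eigenvector for λ_1 = 10: v spans the null space of (Sigma - λ_1 I), whose rows are
  r_1 = (-2, -1, 2),  r_2 = (-1, -1, 0),  r_3 = (2, 0, -4).
  v is orthogonal to every row, so take v ∝ r_1 × r_2 = ((-1)·(0) - (2)·(-1), (2)·(-1) - (-2)·(0), (-2)·(-1) - (-1)·(-1)) = (2, -2, 1).
  Let u = (2, -2, 1).
  ||u|| = √((2)² + (-2)² + (1)²) = √(9) = 3,  v_1 = u/||u|| ≈ (0.6667, -0.6667, 0.3333) (||v_1|| = 1).

λ_1 = 10,  λ_2 = 8.3028,  λ_3 = 4.6972;  v_1 ≈ (0.6667, -0.6667, 0.3333)


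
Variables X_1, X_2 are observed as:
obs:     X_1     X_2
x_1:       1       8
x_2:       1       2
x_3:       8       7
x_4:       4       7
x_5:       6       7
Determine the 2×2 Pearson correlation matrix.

Step 1 — column means:
  mean(X_1) = (1 + 1 + 8 + 4 + 6) / 5 = 20/5 = 4
  mean(X_2) = (8 + 2 + 7 + 7 + 7) / 5 = 31/5 = 6.2

Step 2 — sample variances and covariances s[i,j] = (1/(n-1)) · Σ_k (x_{k,i} - mean_i) · (x_{k,j} - mean_j), with n-1 = 4:
  s[X_1,X_1] = ((-3)·(-3) + (-3)·(-3) + (4)·(4) + (0)·(0) + (2)·(2)) / 4 = 38/4 = 9.5
  s[X_1,X_2] = ((-3)·(1.8) + (-3)·(-4.2) + (4)·(0.8) + (0)·(0.8) + (2)·(0.8)) / 4 = 12/4 = 3
  s[X_2,X_2] = ((1.8)·(1.8) + (-4.2)·(-4.2) + (0.8)·(0.8) + (0.8)·(0.8) + (0.8)·(0.8)) / 4 = 22.8/4 = 5.7
  Sample standard deviations s_i = √(s[i,i]):
  s(X_1) = √(9.5) = 3.0822
  s(X_2) = √(5.7) = 2.3875

Step 3 — r_{ij} = s_{ij} / (s_i · s_j):
  r[X_1,X_1] = 1 (diagonal).
  r[X_1,X_2] = 3 / (3.0822 · 2.3875) = 3 / 7.3587 = 0.4077
  r[X_2,X_2] = 1 (diagonal).

R is symmetric with unit diagonal. Assembling:

R = [[1, 0.4077],
 [0.4077, 1]]


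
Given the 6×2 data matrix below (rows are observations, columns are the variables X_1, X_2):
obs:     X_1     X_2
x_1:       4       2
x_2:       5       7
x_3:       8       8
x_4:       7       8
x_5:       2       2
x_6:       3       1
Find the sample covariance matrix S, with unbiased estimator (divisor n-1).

Step 1 — column means:
  mean(X_1) = (4 + 5 + 8 + 7 + 2 + 3) / 6 = 29/6 = 4.8333
  mean(X_2) = (2 + 7 + 8 + 8 + 2 + 1) / 6 = 28/6 = 4.6667

Step 2 — sample covariance S[i,j] = (1/(n-1)) · Σ_k (x_{k,i} - mean_i) · (x_{k,j} - mean_j), with n-1 = 5.
  S[X_1,X_1] = ((-0.8333)·(-0.8333) + (0.1667)·(0.1667) + (3.1667)·(3.1667) + (2.1667)·(2.1667) + (-2.8333)·(-2.8333) + (-1.8333)·(-1.8333)) / 5 = 26.8333/5 = 5.3667
  S[X_1,X_2] = ((-0.8333)·(-2.6667) + (0.1667)·(2.3333) + (3.1667)·(3.3333) + (2.1667)·(3.3333) + (-2.8333)·(-2.6667) + (-1.8333)·(-3.6667)) / 5 = 34.6667/5 = 6.9333
  S[X_2,X_2] = ((-2.6667)·(-2.6667) + (2.3333)·(2.3333) + (3.3333)·(3.3333) + (3.3333)·(3.3333) + (-2.6667)·(-2.6667) + (-3.6667)·(-3.6667)) / 5 = 55.3333/5 = 11.0667

S is symmetric (S[j,i] = S[i,j]). Assembling:

S = [[5.3667, 6.9333],
 [6.9333, 11.0667]]


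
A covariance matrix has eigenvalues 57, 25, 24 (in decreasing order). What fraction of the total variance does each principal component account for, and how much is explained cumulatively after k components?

Step 1 — total variance = trace(Sigma) = Σ λ_i = 57 + 25 + 24 = 106.

Step 2 — fraction explained by component i = λ_i / Σ λ:
  PC1: 57/106 = 0.5377
  PC2: 25/106 = 0.2358
  PC3: 24/106 = 0.2264

Step 3 — cumulative fraction after k components = (λ_1 + ... + λ_k) / Σ λ:
  k = 1: 57/106 = 0.5377
  k = 2: (57 + 25)/106 = 82/106 = 0.7736
  k = 3: (57 + 25 + 24)/106 = 106/106 = 1

Summary (fraction, with percent):

explained: PC1 0.5377 (53.77%), PC2 0.2358 (23.58%), PC3 0.2264 (22.64%);  cumulative: 0.5377, 0.7736, 1


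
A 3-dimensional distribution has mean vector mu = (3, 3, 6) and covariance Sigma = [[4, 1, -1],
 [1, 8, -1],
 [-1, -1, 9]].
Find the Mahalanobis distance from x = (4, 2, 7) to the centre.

Step 1 — centre the observation: (x - mu) = (1, -1, 1).

Step 2 — invert Sigma (cofactor / det for 3×3, or solve directly):
  Sigma^{-1} = [[0.2639, -0.0297, 0.026],
 [-0.0297, 0.1301, 0.0112],
 [0.026, 0.0112, 0.1152]].

Step 3 — form the quadratic (x - mu)^T · Sigma^{-1} · (x - mu):
  Sigma^{-1} · (x - mu) = (0.3197, -0.1487, 0.1301).
  (x - mu)^T · [Sigma^{-1} · (x - mu)] = (1)·(0.3197) + (-1)·(-0.1487) + (1)·(0.1301) = 0.5985.

Step 4 — take square root: d = √(0.5985) ≈ 0.7736.

d(x, mu) = √(0.5985) ≈ 0.7736


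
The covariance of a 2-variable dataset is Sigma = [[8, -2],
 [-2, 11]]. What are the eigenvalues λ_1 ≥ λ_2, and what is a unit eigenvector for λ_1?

Step 1 — characteristic polynomial of 2×2 Sigma:
  det(Sigma - λI) = λ² - trace · λ + det = 0.
  trace = 8 + 11 = 19, det = 8·11 - (-2)² = 84.
Step 2 — discriminant:
  Δ = trace² - 4·det = 361 - 336 = 25.
Step 3 — eigenvalues:
  λ = (trace ± √Δ)/2 = (19 ± 5)/2,
  λ_1 = 12,  λ_2 = 7.

Step 4 — unit eigenvector for λ_1: solve (Sigma - λ_1 I)v = 0. First row:
  (8 - 12)·v_x + (-2)·v_y = 0, i.e. (-4)·v_x + (-2)·v_y = 0,
  so v ∝ (b, λ_1 - a) = (-2, 4); multiply by -1 so the first entry is positive: u = (2, -4).
  ||u|| = √((2)² + (-4)²) = √(20) ≈ 4.4721,
  v_1 = u/||u|| ≈ (0.4472, -0.8944) (||v_1|| = 1).

λ_1 = 12,  λ_2 = 7;  v_1 ≈ (0.4472, -0.8944)


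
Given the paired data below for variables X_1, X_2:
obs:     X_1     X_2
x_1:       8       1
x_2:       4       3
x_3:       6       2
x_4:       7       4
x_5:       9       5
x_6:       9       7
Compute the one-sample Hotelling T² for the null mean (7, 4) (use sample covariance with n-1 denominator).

Step 1 — sample mean vector:
  mean(X_1) = (8 + 4 + 6 + 7 + 9 + 9) / 6 = 43/6 = 7.1667
  mean(X_2) = (1 + 3 + 2 + 4 + 5 + 7) / 6 = 22/6 = 3.6667
  x̄ = (7.1667, 3.6667),  deviation x̄ - mu_0 = (7.1667, 3.6667) - (7, 4) = (0.1667, -0.3333).

Step 2 — sample covariance matrix, S[i,j] = (1/(n-1)) · Σ_k (x_{k,i} - mean_i) · (x_{k,j} - mean_j), divisor n-1 = 5:
  S[X_1,X_1] = ((0.8333)·(0.8333) + (-3.1667)·(-3.1667) + (-1.1667)·(-1.1667) + (-0.1667)·(-0.1667) + (1.8333)·(1.8333) + (1.8333)·(1.8333)) / 5 = 18.8333/5 = 3.7667
  S[X_1,X_2] = ((0.8333)·(-2.6667) + (-3.1667)·(-0.6667) + (-1.1667)·(-1.6667) + (-0.1667)·(0.3333) + (1.8333)·(1.3333) + (1.8333)·(3.3333)) / 5 = 10.3333/5 = 2.0667
  S[X_2,X_2] = ((-2.6667)·(-2.6667) + (-0.6667)·(-0.6667) + (-1.6667)·(-1.6667) + (0.3333)·(0.3333) + (1.3333)·(1.3333) + (3.3333)·(3.3333)) / 5 = 23.3333/5 = 4.6667
  S = [[3.7667, 2.0667],
 [2.0667, 4.6667]].

Step 3 — invert S. det(S) = 3.7667·4.6667 - (2.0667)² = 13.3067.
  S^{-1} = (1/det) · [[d, -b], [-b, a]] = [[0.3507, -0.1553],
 [-0.1553, 0.2831]].

Step 4 — quadratic form (x̄ - mu_0)^T · S^{-1} · (x̄ - mu_0):
  S^{-1} · (x̄ - mu_0) = (0.1102, -0.1202),
  (x̄ - mu_0)^T · [...] = (0.1667)·(0.1102) + (-0.3333)·(-0.1202) = 0.0585.

Step 5 — scale by n: T² = 6 · 0.0585 = 0.3507.

T² ≈ 0.3507
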